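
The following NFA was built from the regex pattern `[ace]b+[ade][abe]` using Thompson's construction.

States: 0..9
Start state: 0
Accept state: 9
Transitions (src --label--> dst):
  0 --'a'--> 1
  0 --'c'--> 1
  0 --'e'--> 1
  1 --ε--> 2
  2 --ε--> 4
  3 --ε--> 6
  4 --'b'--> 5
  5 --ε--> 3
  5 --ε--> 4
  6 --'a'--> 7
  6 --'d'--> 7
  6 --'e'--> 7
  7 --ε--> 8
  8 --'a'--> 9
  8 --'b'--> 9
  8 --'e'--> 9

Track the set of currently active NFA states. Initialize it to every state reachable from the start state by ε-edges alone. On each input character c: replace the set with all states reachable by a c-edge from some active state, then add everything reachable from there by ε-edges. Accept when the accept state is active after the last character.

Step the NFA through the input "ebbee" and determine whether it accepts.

S₀ = ε-closure({0}) = {0}
'e' @ 1: {1,2,4}
'b' @ 2: {3,4,5,6}
'b' @ 3: {3,4,5,6}
'e' @ 4: {7,8}
'e' @ 5: {9}  (accept∈set)
after full input: {9}  (accept=9 in)

Answer: ACCEPT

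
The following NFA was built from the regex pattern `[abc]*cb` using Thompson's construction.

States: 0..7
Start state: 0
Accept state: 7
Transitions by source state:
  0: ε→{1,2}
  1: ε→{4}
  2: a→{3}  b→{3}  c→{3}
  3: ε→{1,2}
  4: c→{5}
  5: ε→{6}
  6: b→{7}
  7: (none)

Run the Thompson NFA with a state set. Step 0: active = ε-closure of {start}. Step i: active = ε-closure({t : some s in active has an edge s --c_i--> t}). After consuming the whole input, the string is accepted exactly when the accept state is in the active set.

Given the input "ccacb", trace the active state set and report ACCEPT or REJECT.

S₀ = ε-closure({0}) = {0,1,2,4}
'c' @ 1: {1,2,3,4,5,6}
'c' @ 2: {1,2,3,4,5,6}
'a' @ 3: {1,2,3,4}
'c' @ 4: {1,2,3,4,5,6}
'b' @ 5: {1,2,3,4,7}  ✓accept
end set {1,2,3,4,7} — state 7 in

Answer: ACCEPT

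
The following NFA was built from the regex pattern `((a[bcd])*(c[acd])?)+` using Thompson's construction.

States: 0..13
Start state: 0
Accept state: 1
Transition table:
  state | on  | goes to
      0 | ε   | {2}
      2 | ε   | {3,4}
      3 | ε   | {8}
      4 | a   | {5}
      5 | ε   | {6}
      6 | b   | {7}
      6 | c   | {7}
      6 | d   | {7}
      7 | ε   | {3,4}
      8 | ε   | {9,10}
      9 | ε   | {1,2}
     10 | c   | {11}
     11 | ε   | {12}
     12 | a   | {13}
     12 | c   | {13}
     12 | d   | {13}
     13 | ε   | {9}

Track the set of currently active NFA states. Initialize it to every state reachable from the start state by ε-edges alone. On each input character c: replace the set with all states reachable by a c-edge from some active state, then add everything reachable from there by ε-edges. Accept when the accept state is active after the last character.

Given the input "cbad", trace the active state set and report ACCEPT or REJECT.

Answer: REJECT

Trace:
initial (ε-close {0}): {0,1,2,3,4,8,9,10}
'c' @ 1: {11,12}
'b' @ 2: {}  — state set empty
rest 'ad' ignored (set empty)
final: {}; accept 1 not in set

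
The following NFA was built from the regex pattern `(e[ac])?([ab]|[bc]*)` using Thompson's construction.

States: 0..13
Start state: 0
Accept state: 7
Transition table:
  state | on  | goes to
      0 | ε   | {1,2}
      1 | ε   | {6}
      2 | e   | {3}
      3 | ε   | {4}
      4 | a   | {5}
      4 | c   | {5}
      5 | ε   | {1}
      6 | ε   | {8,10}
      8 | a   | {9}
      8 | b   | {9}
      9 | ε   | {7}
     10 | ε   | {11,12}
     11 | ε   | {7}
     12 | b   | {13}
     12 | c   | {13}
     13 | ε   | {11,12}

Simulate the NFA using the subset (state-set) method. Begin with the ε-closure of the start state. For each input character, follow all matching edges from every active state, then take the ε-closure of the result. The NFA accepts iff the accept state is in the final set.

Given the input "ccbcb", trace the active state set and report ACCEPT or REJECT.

Answer: ACCEPT

Trace:
S₀ = ε-closure({0}) = {0,1,2,6,7,8,10,11,12}
'c' @ 1: {7,11,12,13}  (accept∈set)
'c' @ 2: {7,11,12,13}  (accept∈set)
'b' @ 3: {7,11,12,13}  (accept∈set)
'c' @ 4: {7,11,12,13}  (accept∈set)
'b' @ 5: {7,11,12,13}  (accept∈set)
end set {7,11,12,13} — state 7 in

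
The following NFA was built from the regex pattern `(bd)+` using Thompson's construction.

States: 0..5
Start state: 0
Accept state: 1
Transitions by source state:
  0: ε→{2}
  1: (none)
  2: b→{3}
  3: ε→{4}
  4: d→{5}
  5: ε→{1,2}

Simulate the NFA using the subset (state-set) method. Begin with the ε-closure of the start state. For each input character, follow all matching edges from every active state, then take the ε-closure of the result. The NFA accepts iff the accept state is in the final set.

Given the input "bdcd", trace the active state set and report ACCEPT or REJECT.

initial (ε-close {0}): {0,2}
'b' @ 1: {3,4}
'd' @ 2: {1,2,5}  ✓accept
'c' @ 3: {}  — no active states
rest 'd' ignored (set empty)
after full input: {}  (accept=1 not in)

Answer: REJECT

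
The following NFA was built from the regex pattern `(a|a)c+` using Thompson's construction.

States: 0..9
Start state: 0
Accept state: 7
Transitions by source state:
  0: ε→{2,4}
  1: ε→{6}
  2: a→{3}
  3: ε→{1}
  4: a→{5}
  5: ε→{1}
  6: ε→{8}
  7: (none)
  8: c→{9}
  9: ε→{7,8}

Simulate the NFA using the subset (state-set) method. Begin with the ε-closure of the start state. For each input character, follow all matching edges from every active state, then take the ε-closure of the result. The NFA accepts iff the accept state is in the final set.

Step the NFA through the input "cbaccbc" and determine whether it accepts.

Answer: REJECT

Trace:
S₀ = ε-closure({0}) = {0,2,4}
'c' @ 1: {}  — dead — no transitions
rest 'baccbc' ignored (set empty)
end set {} — state 7 not in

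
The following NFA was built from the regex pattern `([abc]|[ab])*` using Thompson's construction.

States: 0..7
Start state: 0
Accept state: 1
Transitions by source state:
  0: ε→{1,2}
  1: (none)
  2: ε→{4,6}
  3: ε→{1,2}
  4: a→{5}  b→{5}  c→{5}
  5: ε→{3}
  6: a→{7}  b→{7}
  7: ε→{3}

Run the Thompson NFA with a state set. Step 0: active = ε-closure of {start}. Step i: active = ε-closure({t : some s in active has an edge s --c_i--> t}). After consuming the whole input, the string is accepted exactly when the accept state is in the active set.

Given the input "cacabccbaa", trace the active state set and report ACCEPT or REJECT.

initial (ε-close {0}): {0,1,2,4,6}
'c' @ 1: {1,2,3,4,5,6}  [accepting]
'a' @ 2: {1,2,3,4,5,6,7}  [accepting]
'c' @ 3: {1,2,3,4,5,6}  [accepting]
'a' @ 4: {1,2,3,4,5,6,7}  [accepting]
'b' @ 5: {1,2,3,4,5,6,7}  [accepting]
'c' @ 6: {1,2,3,4,5,6}  [accepting]
'c' @ 7: {1,2,3,4,5,6}  [accepting]
'b' @ 8: {1,2,3,4,5,6,7}  [accepting]
'a' @ 9: {1,2,3,4,5,6,7}  [accepting]
'a' @ 10: {1,2,3,4,5,6,7}  [accepting]
after full input: {1,2,3,4,5,6,7}  (accept=1 in)

Answer: ACCEPT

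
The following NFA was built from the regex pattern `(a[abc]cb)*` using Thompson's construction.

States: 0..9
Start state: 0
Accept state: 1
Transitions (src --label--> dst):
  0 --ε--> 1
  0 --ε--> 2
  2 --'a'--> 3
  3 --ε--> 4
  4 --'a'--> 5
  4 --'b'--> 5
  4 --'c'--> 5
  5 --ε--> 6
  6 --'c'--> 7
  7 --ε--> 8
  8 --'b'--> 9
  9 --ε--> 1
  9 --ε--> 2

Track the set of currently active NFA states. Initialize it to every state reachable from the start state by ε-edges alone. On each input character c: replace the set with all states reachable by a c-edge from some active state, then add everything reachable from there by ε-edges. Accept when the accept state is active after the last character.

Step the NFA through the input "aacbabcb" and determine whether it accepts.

Answer: ACCEPT

Trace:
start: ε-closure({0}) = {0,1,2}
'a' @ 1: {3,4}
'a' @ 2: {5,6}
'c' @ 3: {7,8}
'b' @ 4: {1,2,9}  (accept∈set)
'a' @ 5: {3,4}
'b' @ 6: {5,6}
'c' @ 7: {7,8}
'b' @ 8: {1,2,9}  (accept∈set)
final: {1,2,9}; accept 1 in set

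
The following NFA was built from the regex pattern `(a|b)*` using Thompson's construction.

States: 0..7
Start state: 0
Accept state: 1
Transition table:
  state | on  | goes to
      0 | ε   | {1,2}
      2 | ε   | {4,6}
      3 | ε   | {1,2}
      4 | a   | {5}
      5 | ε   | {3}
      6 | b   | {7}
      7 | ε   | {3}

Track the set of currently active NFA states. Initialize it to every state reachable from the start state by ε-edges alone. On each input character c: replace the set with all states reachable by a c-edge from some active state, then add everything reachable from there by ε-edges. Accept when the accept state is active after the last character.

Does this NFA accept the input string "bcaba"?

Answer: REJECT

Trace:
start: ε-closure({0}) = {0,1,2,4,6}
'b' @ 1: {1,2,3,4,6,7}  ✓accept
'c' @ 2: {}  — state set empty
rest 'aba' ignored (set empty)
end set {} — state 1 not in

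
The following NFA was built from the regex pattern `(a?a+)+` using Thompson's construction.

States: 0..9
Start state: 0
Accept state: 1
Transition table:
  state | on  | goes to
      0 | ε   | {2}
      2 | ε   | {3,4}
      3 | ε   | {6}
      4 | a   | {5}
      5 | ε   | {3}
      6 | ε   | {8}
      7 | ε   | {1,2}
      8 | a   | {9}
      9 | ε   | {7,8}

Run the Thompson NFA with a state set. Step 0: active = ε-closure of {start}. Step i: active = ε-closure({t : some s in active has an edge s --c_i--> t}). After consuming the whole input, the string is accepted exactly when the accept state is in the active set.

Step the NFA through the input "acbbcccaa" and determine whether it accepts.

Answer: REJECT

Steps:
initial (ε-close {0}): {0,2,3,4,6,8}
'a' @ 1: {1,2,3,4,5,6,7,8,9}  (accept∈set)
'c' @ 2: {}  — state set empty
rest 'bbcccaa' ignored (set empty)
after full input: {}  (accept=1 not in)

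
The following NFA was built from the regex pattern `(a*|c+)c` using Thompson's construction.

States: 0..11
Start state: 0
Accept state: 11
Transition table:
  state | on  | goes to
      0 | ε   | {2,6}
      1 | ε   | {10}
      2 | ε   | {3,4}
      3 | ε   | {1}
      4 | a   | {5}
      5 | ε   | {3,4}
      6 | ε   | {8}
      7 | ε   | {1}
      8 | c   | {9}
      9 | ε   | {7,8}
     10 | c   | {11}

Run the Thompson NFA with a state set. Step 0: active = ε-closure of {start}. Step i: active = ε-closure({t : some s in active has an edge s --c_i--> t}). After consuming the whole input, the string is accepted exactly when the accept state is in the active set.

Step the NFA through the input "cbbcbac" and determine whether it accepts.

S₀ = ε-closure({0}) = {0,1,2,3,4,6,8,10}
'c' @ 1: {1,7,8,9,10,11}  ✓accept
'b' @ 2: {}  — state set empty
rest 'bcbac' ignored (set empty)
after full input: {}  (accept=11 not in)

Answer: REJECT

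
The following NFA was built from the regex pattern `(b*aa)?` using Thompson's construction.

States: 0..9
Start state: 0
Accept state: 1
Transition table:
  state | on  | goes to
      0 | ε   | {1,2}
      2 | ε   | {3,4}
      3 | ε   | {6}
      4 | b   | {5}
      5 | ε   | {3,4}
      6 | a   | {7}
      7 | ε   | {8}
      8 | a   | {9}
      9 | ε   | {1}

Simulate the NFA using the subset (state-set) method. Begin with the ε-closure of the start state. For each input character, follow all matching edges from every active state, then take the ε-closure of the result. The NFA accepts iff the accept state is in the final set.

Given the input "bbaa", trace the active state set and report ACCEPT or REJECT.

initial (ε-close {0}): {0,1,2,3,4,6}
'b' @ 1: {3,4,5,6}
'b' @ 2: {3,4,5,6}
'a' @ 3: {7,8}
'a' @ 4: {1,9}  ✓accept
end set {1,9} — state 1 in

Answer: ACCEPT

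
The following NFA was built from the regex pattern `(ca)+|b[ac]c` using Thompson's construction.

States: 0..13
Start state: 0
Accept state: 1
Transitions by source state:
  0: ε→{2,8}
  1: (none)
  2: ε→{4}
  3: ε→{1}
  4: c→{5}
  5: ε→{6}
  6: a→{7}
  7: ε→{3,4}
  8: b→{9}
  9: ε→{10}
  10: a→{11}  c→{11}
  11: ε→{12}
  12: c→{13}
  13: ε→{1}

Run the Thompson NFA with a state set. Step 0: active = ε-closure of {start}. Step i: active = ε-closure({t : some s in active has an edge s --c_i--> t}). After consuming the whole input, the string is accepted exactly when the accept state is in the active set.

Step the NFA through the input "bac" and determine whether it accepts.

Answer: ACCEPT

Trace:
initial (ε-close {0}): {0,2,4,8}
'b' @ 1: {9,10}
'a' @ 2: {11,12}
'c' @ 3: {1,13}  [accepting]
final: {1,13}; accept 1 in set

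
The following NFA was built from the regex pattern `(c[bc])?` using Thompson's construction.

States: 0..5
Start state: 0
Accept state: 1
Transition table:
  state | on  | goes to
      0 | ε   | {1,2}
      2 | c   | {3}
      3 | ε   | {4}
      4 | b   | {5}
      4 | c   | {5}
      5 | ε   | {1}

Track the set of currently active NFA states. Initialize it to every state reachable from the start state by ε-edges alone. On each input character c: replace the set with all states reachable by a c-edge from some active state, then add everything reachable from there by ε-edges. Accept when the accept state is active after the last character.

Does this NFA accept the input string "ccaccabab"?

initial (ε-close {0}): {0,1,2}
'c' @ 1: {3,4}
'c' @ 2: {1,5}  [accepting]
'a' @ 3: {}  — state set empty
rest 'ccabab' ignored (set empty)
final: {}; accept 1 not in set

Answer: REJECT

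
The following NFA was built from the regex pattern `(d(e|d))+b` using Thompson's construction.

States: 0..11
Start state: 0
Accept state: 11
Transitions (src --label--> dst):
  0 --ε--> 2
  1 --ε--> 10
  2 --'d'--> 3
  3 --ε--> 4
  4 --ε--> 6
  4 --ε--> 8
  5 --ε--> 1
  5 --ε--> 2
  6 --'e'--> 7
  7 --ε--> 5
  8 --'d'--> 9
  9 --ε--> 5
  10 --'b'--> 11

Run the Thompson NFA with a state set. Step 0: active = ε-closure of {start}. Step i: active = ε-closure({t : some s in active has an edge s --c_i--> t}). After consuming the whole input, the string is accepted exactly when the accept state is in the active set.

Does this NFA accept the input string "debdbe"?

start: ε-closure({0}) = {0,2}
'd' @ 1: {3,4,6,8}
'e' @ 2: {1,2,5,7,10}
'b' @ 3: {11}  [accepting]
'd' @ 4: {}  — state set empty
rest 'be' ignored (set empty)
after full input: {}  (accept=11 not in)

Answer: REJECT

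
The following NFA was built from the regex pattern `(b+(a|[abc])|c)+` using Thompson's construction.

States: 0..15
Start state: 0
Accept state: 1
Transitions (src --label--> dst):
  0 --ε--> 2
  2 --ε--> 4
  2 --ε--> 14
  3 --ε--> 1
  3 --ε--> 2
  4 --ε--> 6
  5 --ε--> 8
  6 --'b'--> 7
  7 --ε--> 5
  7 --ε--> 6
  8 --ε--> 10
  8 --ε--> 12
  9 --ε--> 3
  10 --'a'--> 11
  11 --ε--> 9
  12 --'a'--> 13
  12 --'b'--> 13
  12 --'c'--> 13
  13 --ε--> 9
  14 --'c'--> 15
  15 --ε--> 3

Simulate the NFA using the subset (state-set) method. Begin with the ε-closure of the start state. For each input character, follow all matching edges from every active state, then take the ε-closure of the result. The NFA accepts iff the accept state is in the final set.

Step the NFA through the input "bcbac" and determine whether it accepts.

Answer: ACCEPT

Steps:
initial (ε-close {0}): {0,2,4,6,14}
'b' @ 1: {5,6,7,8,10,12}
'c' @ 2: {1,2,3,4,6,9,13,14}  [accepting]
'b' @ 3: {5,6,7,8,10,12}
'a' @ 4: {1,2,3,4,6,9,11,13,14}  [accepting]
'c' @ 5: {1,2,3,4,6,14,15}  [accepting]
after full input: {1,2,3,4,6,14,15}  (accept=1 in)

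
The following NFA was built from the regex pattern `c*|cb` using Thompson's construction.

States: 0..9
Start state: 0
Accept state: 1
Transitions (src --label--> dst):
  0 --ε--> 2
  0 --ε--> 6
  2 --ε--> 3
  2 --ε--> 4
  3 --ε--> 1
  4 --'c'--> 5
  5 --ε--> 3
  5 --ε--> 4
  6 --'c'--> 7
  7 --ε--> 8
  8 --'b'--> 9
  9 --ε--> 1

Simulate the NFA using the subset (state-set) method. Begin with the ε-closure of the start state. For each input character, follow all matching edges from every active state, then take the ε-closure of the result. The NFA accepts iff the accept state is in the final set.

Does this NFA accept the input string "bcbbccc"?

Answer: REJECT

Trace:
S₀ = ε-closure({0}) = {0,1,2,3,4,6}
'b' @ 1: {}  — state set empty
rest 'cbbccc' ignored (set empty)
end set {} — state 1 not in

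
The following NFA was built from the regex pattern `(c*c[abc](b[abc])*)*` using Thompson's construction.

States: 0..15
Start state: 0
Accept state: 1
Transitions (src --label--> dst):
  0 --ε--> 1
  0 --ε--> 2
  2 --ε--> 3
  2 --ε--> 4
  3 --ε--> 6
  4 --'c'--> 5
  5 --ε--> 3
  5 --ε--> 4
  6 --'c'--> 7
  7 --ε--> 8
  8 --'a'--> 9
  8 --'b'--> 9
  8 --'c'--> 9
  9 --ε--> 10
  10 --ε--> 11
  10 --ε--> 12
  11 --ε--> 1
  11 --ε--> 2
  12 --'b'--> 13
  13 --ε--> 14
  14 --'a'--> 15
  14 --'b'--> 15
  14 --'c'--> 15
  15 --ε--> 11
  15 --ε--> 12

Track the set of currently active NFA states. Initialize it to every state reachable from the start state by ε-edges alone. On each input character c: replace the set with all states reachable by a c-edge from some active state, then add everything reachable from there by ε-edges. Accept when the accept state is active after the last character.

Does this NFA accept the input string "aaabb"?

Answer: REJECT

Derivation:
start: ε-closure({0}) = {0,1,2,3,4,6}
'a' @ 1: {}  — state set empty
rest 'aabb' ignored (set empty)
after full input: {}  (accept=1 not in)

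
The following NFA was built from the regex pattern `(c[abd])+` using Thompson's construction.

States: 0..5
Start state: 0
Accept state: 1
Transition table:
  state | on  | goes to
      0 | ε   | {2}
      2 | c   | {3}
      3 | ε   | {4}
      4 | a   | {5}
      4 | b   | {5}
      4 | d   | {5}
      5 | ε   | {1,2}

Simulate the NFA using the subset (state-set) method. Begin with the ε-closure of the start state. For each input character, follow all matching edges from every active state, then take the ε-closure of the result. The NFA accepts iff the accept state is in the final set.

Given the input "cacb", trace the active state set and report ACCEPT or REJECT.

Answer: ACCEPT

Trace:
initial (ε-close {0}): {0,2}
'c' @ 1: {3,4}
'a' @ 2: {1,2,5}  (accept∈set)
'c' @ 3: {3,4}
'b' @ 4: {1,2,5}  (accept∈set)
end set {1,2,5} — state 1 in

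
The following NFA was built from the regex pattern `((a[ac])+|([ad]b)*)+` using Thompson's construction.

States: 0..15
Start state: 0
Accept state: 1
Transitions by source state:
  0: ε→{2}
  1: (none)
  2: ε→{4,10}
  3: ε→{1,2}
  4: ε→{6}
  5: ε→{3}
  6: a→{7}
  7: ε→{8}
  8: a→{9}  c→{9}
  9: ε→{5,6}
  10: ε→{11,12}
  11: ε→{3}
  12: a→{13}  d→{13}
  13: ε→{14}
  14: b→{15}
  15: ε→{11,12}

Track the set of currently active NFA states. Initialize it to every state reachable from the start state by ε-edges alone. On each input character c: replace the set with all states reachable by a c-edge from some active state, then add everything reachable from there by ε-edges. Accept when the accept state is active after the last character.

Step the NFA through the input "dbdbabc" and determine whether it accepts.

Answer: REJECT

Steps:
start: ε-closure({0}) = {0,1,2,3,4,6,10,11,12}
'd' @ 1: {13,14}
'b' @ 2: {1,2,3,4,6,10,11,12,15}  [accepting]
'd' @ 3: {13,14}
'b' @ 4: {1,2,3,4,6,10,11,12,15}  [accepting]
'a' @ 5: {7,8,13,14}
'b' @ 6: {1,2,3,4,6,10,11,12,15}  [accepting]
'c' @ 7: {}  — no active states
final: {}; accept 1 not in set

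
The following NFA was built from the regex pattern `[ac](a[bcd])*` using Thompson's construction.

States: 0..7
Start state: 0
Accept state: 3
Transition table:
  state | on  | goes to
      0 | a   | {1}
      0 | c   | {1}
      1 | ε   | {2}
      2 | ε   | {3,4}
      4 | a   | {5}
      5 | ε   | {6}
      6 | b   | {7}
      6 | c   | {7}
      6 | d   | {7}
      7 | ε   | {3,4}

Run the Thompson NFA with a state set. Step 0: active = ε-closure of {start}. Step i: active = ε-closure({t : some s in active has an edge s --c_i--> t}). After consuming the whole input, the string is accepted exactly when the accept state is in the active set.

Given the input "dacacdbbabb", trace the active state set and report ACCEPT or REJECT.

S₀ = ε-closure({0}) = {0}
'd' @ 1: {}  — state set empty
rest 'acacdbbabb' ignored (set empty)
final: {}; accept 3 not in set

Answer: REJECT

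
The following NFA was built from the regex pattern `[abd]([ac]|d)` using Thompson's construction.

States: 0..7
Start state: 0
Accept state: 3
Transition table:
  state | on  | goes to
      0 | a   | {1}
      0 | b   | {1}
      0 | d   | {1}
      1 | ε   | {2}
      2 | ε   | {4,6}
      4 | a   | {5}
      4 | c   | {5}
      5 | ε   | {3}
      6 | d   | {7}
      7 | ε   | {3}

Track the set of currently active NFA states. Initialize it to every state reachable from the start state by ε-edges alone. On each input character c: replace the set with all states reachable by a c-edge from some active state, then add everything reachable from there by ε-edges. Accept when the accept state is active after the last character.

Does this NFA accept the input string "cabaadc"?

S₀ = ε-closure({0}) = {0}
'c' @ 1: {}  — state set empty
rest 'abaadc' ignored (set empty)
final: {}; accept 3 not in set

Answer: REJECT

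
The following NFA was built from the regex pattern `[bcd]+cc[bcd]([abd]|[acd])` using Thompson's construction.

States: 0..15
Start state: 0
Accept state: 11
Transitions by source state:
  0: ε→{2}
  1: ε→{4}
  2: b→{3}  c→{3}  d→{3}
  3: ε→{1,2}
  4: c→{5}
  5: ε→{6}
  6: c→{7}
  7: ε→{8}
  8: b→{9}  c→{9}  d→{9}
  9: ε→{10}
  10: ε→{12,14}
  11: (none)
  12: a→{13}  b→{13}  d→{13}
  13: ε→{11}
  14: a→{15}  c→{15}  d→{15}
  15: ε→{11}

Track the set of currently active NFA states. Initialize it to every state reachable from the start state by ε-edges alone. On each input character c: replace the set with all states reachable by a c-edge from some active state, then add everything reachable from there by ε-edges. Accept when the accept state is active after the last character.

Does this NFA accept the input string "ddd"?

Answer: REJECT

Derivation:
initial (ε-close {0}): {0,2}
'd' @ 1: {1,2,3,4}
'd' @ 2: {1,2,3,4}
'd' @ 3: {1,2,3,4}
after full input: {1,2,3,4}  (accept=11 not in)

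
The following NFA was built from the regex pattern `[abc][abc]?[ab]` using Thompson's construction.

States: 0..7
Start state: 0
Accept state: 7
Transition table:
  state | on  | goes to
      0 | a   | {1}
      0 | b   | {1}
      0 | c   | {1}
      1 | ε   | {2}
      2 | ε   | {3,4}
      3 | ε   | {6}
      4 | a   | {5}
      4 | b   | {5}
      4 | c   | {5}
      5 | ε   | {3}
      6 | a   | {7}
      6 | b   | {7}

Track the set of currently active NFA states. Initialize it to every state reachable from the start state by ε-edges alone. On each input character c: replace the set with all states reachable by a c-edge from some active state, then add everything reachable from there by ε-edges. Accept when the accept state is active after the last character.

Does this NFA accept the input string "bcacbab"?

S₀ = ε-closure({0}) = {0}
'b' @ 1: {1,2,3,4,6}
'c' @ 2: {3,5,6}
'a' @ 3: {7}  (accept∈set)
'c' @ 4: {}  — dead — no transitions
rest 'bab' ignored (set empty)
final: {}; accept 7 not in set

Answer: REJECT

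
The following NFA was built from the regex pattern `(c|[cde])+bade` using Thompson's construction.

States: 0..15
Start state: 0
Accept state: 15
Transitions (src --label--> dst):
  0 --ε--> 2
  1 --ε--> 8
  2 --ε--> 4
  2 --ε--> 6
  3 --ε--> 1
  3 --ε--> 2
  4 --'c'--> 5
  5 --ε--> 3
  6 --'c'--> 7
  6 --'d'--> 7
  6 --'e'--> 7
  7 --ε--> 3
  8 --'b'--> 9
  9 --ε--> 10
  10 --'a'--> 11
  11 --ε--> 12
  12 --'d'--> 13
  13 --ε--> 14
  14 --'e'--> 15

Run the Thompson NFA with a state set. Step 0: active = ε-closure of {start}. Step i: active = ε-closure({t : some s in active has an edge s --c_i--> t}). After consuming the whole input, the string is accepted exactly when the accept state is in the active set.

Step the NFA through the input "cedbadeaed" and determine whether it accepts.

Answer: REJECT

Derivation:
start: ε-closure({0}) = {0,2,4,6}
'c' @ 1: {1,2,3,4,5,6,7,8}
'e' @ 2: {1,2,3,4,6,7,8}
'd' @ 3: {1,2,3,4,6,7,8}
'b' @ 4: {9,10}
'a' @ 5: {11,12}
'd' @ 6: {13,14}
'e' @ 7: {15}  [accepting]
'a' @ 8: {}  — dead — no transitions
rest 'ed' ignored (set empty)
end set {} — state 15 not in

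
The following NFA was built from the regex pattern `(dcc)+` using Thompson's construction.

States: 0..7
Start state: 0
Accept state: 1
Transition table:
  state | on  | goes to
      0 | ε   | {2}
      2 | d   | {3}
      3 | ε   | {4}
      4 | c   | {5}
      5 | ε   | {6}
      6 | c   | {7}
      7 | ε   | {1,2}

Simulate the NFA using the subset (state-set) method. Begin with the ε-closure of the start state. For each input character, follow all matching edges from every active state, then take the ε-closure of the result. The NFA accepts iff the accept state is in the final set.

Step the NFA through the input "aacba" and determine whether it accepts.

Answer: REJECT

Derivation:
S₀ = ε-closure({0}) = {0,2}
'a' @ 1: {}  — state set empty
rest 'acba' ignored (set empty)
after full input: {}  (accept=1 not in)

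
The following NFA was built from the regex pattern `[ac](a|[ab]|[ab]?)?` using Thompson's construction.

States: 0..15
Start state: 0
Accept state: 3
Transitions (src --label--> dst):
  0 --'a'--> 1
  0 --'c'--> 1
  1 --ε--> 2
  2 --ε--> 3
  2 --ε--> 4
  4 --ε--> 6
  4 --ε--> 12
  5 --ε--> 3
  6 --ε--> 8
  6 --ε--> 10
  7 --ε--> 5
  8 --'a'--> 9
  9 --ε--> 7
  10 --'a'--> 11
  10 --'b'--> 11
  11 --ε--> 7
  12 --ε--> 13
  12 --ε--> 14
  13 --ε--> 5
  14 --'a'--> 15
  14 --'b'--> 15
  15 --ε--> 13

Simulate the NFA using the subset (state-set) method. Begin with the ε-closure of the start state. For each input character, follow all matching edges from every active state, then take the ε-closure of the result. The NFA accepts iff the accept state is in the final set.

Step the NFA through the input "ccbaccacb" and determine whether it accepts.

Answer: REJECT

Trace:
start: ε-closure({0}) = {0}
'c' @ 1: {1,2,3,4,5,6,8,10,12,13,14}  [accepting]
'c' @ 2: {}  — no active states
rest 'baccacb' ignored (set empty)
end set {} — state 3 not in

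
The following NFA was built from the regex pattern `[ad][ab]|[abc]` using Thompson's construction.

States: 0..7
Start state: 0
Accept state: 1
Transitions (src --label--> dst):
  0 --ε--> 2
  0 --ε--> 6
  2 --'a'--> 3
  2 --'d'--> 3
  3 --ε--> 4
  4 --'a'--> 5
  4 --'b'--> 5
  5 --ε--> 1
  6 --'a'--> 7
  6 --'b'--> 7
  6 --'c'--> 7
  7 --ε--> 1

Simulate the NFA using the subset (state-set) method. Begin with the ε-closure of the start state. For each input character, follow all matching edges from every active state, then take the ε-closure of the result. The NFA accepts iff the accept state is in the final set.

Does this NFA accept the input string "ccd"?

initial (ε-close {0}): {0,2,6}
'c' @ 1: {1,7}  (accept∈set)
'c' @ 2: {}  — dead — no transitions
rest 'd' ignored (set empty)
final: {}; accept 1 not in set

Answer: REJECT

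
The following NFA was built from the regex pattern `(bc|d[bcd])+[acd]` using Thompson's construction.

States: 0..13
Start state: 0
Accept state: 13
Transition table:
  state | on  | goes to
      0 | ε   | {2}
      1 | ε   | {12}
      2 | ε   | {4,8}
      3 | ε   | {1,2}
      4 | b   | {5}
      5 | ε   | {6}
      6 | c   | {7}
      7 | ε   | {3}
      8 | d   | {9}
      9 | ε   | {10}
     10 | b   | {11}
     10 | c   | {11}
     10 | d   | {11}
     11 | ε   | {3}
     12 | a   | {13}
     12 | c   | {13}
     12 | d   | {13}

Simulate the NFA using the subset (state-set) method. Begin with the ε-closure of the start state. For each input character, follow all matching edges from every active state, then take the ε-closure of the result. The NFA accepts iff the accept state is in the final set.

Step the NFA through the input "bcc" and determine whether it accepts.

start: ε-closure({0}) = {0,2,4,8}
'b' @ 1: {5,6}
'c' @ 2: {1,2,3,4,7,8,12}
'c' @ 3: {13}  (accept∈set)
final: {13}; accept 13 in set

Answer: ACCEPT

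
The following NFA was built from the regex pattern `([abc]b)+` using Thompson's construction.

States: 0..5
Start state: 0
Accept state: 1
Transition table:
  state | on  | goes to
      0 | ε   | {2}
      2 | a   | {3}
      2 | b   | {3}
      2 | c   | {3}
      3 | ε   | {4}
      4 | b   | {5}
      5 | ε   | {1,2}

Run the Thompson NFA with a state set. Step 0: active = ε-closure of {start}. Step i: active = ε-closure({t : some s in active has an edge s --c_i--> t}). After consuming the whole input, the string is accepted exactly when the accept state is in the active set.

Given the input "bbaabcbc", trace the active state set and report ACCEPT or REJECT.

Answer: REJECT

Trace:
S₀ = ε-closure({0}) = {0,2}
'b' @ 1: {3,4}
'b' @ 2: {1,2,5}  ✓accept
'a' @ 3: {3,4}
'a' @ 4: {}  — state set empty
rest 'bcbc' ignored (set empty)
end set {} — state 1 not in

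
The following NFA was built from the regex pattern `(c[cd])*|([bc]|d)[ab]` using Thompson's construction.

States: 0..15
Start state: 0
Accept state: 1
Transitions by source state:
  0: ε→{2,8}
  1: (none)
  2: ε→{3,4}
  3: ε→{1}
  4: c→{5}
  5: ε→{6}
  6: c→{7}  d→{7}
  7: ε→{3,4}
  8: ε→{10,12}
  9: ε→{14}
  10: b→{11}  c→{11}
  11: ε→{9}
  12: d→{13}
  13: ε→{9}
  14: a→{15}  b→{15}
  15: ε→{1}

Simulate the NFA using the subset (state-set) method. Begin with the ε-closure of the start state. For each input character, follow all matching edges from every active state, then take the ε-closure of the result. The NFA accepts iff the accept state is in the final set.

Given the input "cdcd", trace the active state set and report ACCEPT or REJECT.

S₀ = ε-closure({0}) = {0,1,2,3,4,8,10,12}
'c' @ 1: {5,6,9,11,14}
'd' @ 2: {1,3,4,7}  [accepting]
'c' @ 3: {5,6}
'd' @ 4: {1,3,4,7}  [accepting]
final: {1,3,4,7}; accept 1 in set

Answer: ACCEPT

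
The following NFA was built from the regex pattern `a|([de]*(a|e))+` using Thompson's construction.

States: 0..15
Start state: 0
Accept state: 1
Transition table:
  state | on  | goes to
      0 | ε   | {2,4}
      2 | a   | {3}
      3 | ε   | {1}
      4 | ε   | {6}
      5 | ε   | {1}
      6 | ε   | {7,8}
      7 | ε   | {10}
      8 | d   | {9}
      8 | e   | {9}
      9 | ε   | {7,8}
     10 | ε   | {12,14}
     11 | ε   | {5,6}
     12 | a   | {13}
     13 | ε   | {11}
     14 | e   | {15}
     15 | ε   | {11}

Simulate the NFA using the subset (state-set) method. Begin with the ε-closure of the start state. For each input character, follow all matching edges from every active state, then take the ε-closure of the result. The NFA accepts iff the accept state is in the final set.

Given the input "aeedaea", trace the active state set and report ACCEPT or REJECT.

Answer: ACCEPT

Derivation:
start: ε-closure({0}) = {0,2,4,6,7,8,10,12,14}
'a' @ 1: {1,3,5,6,7,8,10,11,12,13,14}  [accepting]
'e' @ 2: {1,5,6,7,8,9,10,11,12,14,15}  [accepting]
'e' @ 3: {1,5,6,7,8,9,10,11,12,14,15}  [accepting]
'd' @ 4: {7,8,9,10,12,14}
'a' @ 5: {1,5,6,7,8,10,11,12,13,14}  [accepting]
'e' @ 6: {1,5,6,7,8,9,10,11,12,14,15}  [accepting]
'a' @ 7: {1,5,6,7,8,10,11,12,13,14}  [accepting]
final: {1,5,6,7,8,10,11,12,13,14}; accept 1 in set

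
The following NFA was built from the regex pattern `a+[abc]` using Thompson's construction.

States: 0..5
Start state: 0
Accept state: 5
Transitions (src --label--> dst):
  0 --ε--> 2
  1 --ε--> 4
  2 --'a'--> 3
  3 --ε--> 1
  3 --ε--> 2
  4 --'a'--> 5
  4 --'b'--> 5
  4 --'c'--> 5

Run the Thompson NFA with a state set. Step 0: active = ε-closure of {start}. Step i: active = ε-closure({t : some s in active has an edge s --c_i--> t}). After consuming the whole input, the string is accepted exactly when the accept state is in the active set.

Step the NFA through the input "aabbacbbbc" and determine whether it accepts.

initial (ε-close {0}): {0,2}
'a' @ 1: {1,2,3,4}
'a' @ 2: {1,2,3,4,5}  ✓accept
'b' @ 3: {5}  ✓accept
'b' @ 4: {}  — state set empty
rest 'acbbbc' ignored (set empty)
after full input: {}  (accept=5 not in)

Answer: REJECT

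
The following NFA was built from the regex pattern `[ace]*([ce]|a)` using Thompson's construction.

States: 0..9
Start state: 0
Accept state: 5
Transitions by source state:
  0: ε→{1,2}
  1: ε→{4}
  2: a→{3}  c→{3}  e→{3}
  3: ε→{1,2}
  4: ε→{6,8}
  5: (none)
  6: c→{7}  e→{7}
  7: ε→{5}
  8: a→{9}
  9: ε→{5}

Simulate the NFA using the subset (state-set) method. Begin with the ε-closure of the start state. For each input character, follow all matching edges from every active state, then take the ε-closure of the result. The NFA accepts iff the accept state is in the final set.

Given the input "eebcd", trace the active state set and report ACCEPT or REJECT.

Answer: REJECT

Steps:
start: ε-closure({0}) = {0,1,2,4,6,8}
'e' @ 1: {1,2,3,4,5,6,7,8}  ✓accept
'e' @ 2: {1,2,3,4,5,6,7,8}  ✓accept
'b' @ 3: {}  — state set empty
rest 'cd' ignored (set empty)
final: {}; accept 5 not in set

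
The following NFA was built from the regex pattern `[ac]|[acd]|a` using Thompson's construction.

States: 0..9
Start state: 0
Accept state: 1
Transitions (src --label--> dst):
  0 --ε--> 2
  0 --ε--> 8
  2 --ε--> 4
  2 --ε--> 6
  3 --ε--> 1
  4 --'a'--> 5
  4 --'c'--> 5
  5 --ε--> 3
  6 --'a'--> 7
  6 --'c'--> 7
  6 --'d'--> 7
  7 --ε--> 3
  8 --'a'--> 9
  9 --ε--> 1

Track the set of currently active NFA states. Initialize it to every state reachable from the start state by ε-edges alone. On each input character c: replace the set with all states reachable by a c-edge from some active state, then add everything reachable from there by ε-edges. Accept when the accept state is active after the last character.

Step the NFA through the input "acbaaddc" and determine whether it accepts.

initial (ε-close {0}): {0,2,4,6,8}
'a' @ 1: {1,3,5,7,9}  (accept∈set)
'c' @ 2: {}  — dead — no transitions
rest 'baaddc' ignored (set empty)
end set {} — state 1 not in

Answer: REJECT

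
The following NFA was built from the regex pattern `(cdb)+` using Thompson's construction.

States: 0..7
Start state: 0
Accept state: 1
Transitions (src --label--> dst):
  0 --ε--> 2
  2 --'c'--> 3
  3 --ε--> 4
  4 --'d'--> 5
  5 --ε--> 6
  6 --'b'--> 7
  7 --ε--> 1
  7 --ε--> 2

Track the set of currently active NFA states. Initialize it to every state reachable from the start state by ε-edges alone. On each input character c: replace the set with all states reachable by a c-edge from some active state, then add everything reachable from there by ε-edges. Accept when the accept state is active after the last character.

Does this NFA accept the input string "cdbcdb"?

start: ε-closure({0}) = {0,2}
'c' @ 1: {3,4}
'd' @ 2: {5,6}
'b' @ 3: {1,2,7}  [accepting]
'c' @ 4: {3,4}
'd' @ 5: {5,6}
'b' @ 6: {1,2,7}  [accepting]
end set {1,2,7} — state 1 in

Answer: ACCEPT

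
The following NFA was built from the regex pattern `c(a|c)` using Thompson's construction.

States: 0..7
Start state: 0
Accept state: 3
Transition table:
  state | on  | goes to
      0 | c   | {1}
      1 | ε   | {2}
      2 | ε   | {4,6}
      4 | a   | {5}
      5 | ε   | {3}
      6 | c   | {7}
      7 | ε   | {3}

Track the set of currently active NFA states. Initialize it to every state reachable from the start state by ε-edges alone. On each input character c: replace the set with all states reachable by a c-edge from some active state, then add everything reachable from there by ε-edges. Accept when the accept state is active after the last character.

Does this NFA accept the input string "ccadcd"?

initial (ε-close {0}): {0}
'c' @ 1: {1,2,4,6}
'c' @ 2: {3,7}  ✓accept
'a' @ 3: {}  — dead — no transitions
rest 'dcd' ignored (set empty)
end set {} — state 3 not in

Answer: REJECT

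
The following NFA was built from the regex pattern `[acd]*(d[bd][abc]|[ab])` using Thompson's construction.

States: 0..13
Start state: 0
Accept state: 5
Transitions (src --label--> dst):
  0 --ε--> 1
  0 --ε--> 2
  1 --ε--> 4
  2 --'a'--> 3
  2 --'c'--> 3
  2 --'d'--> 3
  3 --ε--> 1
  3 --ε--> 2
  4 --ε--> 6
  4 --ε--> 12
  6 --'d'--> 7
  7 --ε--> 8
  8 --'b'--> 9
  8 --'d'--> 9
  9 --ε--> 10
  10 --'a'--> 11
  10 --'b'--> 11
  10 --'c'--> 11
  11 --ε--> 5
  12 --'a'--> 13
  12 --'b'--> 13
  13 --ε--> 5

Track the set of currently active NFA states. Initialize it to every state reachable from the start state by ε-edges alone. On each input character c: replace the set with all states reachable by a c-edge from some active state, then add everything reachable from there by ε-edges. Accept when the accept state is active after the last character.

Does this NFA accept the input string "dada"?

initial (ε-close {0}): {0,1,2,4,6,12}
'd' @ 1: {1,2,3,4,6,7,8,12}
'a' @ 2: {1,2,3,4,5,6,12,13}  (accept∈set)
'd' @ 3: {1,2,3,4,6,7,8,12}
'a' @ 4: {1,2,3,4,5,6,12,13}  (accept∈set)
after full input: {1,2,3,4,5,6,12,13}  (accept=5 in)

Answer: ACCEPT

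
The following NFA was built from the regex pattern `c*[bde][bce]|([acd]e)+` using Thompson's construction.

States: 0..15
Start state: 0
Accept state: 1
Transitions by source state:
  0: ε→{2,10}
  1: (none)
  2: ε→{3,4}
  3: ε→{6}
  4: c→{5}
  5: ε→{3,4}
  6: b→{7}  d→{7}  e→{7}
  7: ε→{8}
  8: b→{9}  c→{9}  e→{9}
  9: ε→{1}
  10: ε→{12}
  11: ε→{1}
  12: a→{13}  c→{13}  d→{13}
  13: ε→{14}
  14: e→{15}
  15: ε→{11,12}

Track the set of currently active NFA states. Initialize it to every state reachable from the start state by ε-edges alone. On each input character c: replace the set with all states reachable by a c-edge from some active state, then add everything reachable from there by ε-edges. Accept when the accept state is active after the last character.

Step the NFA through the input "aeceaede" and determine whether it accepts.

initial (ε-close {0}): {0,2,3,4,6,10,12}
'a' @ 1: {13,14}
'e' @ 2: {1,11,12,15}  [accepting]
'c' @ 3: {13,14}
'e' @ 4: {1,11,12,15}  [accepting]
'a' @ 5: {13,14}
'e' @ 6: {1,11,12,15}  [accepting]
'd' @ 7: {13,14}
'e' @ 8: {1,11,12,15}  [accepting]
end set {1,11,12,15} — state 1 in

Answer: ACCEPT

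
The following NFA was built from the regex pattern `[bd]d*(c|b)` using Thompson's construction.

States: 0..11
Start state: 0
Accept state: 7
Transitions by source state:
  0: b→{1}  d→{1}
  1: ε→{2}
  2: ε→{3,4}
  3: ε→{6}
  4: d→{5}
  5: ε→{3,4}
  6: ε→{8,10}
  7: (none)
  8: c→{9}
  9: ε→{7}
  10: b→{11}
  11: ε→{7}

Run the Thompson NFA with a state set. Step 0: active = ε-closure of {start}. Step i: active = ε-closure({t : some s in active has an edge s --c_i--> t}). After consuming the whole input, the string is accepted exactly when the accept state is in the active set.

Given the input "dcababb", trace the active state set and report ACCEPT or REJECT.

start: ε-closure({0}) = {0}
'd' @ 1: {1,2,3,4,6,8,10}
'c' @ 2: {7,9}  ✓accept
'a' @ 3: {}  — state set empty
rest 'babb' ignored (set empty)
after full input: {}  (accept=7 not in)

Answer: REJECT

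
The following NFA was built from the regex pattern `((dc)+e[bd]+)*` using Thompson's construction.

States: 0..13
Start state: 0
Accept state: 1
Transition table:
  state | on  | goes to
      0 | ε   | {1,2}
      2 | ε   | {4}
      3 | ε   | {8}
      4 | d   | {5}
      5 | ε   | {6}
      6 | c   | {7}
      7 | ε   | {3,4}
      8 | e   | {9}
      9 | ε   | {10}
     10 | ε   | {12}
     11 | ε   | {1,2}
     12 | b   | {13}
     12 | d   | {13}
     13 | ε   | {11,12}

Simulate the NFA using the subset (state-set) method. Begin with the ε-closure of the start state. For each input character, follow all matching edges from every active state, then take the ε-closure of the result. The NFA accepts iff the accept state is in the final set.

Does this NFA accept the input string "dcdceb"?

Answer: ACCEPT

Trace:
S₀ = ε-closure({0}) = {0,1,2,4}
'd' @ 1: {5,6}
'c' @ 2: {3,4,7,8}
'd' @ 3: {5,6}
'c' @ 4: {3,4,7,8}
'e' @ 5: {9,10,12}
'b' @ 6: {1,2,4,11,12,13}  [accepting]
final: {1,2,4,11,12,13}; accept 1 in set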